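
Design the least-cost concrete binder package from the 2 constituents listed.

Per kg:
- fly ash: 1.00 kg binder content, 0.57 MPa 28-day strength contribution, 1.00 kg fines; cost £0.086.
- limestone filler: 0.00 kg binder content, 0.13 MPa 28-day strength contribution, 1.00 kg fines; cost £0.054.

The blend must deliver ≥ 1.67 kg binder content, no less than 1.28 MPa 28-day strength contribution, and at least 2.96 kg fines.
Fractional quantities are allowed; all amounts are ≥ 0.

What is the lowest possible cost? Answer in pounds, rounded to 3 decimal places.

Set it up as a linear program. Let x1 = kg of fly ash, x2 = kg of limestone filler.
Minimise 0.086x1 + 0.054x2 subject to:
  1x1 ≥ 1.67   (binder content)
  0.57x1 + 0.13x2 ≥ 1.28   (28-day strength contribution)
  1x1 + 1x2 ≥ 2.96   (fines)
  x1, x2 ≥ 0.
Both inputs are positive at the optimum. There the 28-day strength contribution and fines constraints are tight.
That vertex is x1 = 2.035, x2 = 0.9255.
Cost = 0.086·2.035 + 0.054·0.9255 = 0.22499.

£0.225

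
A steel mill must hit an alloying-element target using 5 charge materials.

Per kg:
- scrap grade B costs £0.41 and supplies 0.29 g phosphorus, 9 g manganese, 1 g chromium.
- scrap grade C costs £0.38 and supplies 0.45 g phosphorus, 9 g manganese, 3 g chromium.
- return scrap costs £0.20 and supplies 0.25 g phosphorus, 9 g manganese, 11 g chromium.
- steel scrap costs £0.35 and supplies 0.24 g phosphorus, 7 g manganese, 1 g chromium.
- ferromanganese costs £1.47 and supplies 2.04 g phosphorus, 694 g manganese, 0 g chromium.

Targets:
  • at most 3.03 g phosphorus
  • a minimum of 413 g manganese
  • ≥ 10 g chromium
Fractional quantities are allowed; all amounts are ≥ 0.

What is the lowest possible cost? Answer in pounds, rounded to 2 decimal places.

Treat it as an LP. Let x1 = kg of scrap grade B, x2 = kg of scrap grade C, x3 = kg of return scrap, x4 = kg of steel scrap, x5 = kg of ferromanganese.
Minimize 0.41x1 + 0.38x2 + 0.2x3 + 0.35x4 + 1.47x5 s.t.:
  0.29x1 + 0.45x2 + 0.25x3 + 0.24x4 + 2.04x5 ≤ 3.03   (phosphorus)
  9x1 + 9x2 + 9x3 + 7x4 + 694x5 ≥ 413   (manganese)
  1x1 + 3x2 + 11x3 + 1x4 ≥ 10   (chromium)
  x1, x2, x3, x4, x5 ≥ 0.
At the optimum only return scrap, ferromanganese are positive (scrap grade B, scrap grade C, steel scrap = 0). The manganese and chromium requirements are met with equality.
Optimal quantities: return scrap = 0.9091 kg, ferromanganese = 0.5833 kg.
Total cost: 0.2·0.9091 + 1.47·0.5833 = 1.0393.

£1.04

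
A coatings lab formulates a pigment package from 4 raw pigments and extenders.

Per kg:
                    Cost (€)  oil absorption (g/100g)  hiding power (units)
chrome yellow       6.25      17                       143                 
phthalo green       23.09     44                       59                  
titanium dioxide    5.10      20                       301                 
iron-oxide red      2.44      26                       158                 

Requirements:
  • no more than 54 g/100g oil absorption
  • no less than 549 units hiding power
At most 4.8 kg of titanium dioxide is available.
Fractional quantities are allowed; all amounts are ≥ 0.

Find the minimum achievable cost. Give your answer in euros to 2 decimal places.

Treat it as an LP. Let x1 = kg of chrome yellow, x2 = kg of phthalo green, x3 = kg of titanium dioxide, x4 = kg of iron-oxide red.
Minimise 6.25x1 + 23.09x2 + 5.1x3 + 2.44x4 subject to:
  17x1 + 44x2 + 20x3 + 26x4 ≤ 54   (oil absorption)
  143x1 + 59x2 + 301x3 + 158x4 ≥ 549   (hiding power)
  x3 ≤ 4.8
  x1, x2, x3, x4 ≥ 0.
The cheapest feasible vertex uses only titanium dioxide, iron-oxide red; chrome yellow, phthalo green are not used. Binding constraints: oil absorption and hiding power.
So titanium dioxide = 1.2306 kg, iron-oxide red = 1.1303 kg.
Cost = 5.1·1.2306 + 2.44·1.1303 = 9.0340.

€9.03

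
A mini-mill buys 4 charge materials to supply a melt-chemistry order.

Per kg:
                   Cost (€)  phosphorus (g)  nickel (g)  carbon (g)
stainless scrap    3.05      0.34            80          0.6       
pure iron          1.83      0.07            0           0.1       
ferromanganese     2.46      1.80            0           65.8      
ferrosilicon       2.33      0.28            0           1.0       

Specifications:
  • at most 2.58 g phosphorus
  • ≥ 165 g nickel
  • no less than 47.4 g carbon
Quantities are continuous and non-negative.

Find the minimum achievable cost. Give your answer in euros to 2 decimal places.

€8.02

Set it up as a linear program. Let x1 = kg of stainless scrap, x2 = kg of pure iron, x3 = kg of ferromanganese, x4 = kg of ferrosilicon.
min 3.05x1 + 1.83x2 + 2.46x3 + 2.33x4 with:
  0.34x1 + 0.07x2 + 1.8x3 + 0.28x4 ≤ 2.58   (phosphorus)
  80x1 ≥ 165   (nickel)
  0.6x1 + 0.1x2 + 65.8x3 + 1x4 ≥ 47.4   (carbon)
  x1, x2, x3, x4 ≥ 0.
The optimal basis is {stainless scrap, ferromanganese}; pure iron, ferrosilicon drop out. Binding constraints: nickel and carbon.
Solving gives x1 = 2.062, x3 = 0.7016.
Objective = 3.05·2.062 + 2.46·0.7016 = 8.01504.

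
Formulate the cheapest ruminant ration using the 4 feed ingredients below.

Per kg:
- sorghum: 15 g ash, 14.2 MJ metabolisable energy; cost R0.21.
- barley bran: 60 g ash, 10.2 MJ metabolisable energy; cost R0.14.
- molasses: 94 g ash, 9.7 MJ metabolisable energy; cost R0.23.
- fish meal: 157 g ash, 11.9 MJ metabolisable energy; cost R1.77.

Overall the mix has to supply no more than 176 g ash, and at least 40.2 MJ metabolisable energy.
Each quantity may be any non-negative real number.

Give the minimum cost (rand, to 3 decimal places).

R0.565

Set it up as a linear program. Let x1 = kg of sorghum, x2 = kg of barley bran, x3 = kg of molasses, x4 = kg of fish meal.
Minimise 0.21x1 + 0.14x2 + 0.23x3 + 1.77x4 s.t.:
  15x1 + 60x2 + 94x3 + 157x4 ≤ 176   (ash)
  14.2x1 + 10.2x2 + 9.7x3 + 11.9x4 ≥ 40.2   (metabolisable energy)
  x1, x2, x3, x4 ≥ 0.
At the optimum only sorghum, barley bran are positive (molasses, fish meal = 0). There the ash and metabolisable energy constraints are tight.
That vertex is x1 = 0.8824, x2 = 2.713.
Hence cost = 0.21·0.8824 + 0.14·2.713 = R0.56512.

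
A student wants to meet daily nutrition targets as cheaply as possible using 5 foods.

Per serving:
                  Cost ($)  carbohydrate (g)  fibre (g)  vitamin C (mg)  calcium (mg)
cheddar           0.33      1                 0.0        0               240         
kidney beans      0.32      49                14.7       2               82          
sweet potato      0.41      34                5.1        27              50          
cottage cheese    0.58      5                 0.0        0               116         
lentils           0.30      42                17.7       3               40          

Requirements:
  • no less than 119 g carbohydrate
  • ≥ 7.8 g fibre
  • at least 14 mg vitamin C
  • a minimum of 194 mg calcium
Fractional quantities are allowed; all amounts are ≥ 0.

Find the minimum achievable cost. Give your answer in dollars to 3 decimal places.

Set it up as a linear program. Let x1 = servings of cheddar, x2 = servings of kidney beans, x3 = servings of sweet potato, x4 = servings of cottage cheese, x5 = servings of lentils.
min 0.33x1 + 0.32x2 + 0.41x3 + 0.58x4 + 0.3x5 s.t.:
  1x1 + 49x2 + 34x3 + 5x4 + 42x5 ≥ 119   (carbohydrate)
  14.7x2 + 5.1x3 + 17.7x5 ≥ 7.8   (fibre)
  2x2 + 27x3 + 3x5 ≥ 14   (vitamin C)
  240x1 + 82x2 + 50x3 + 116x4 + 40x5 ≥ 194   (calcium)
  x1, x2, x3, x4, x5 ≥ 0.
At the optimum only kidney beans, sweet potato are positive (cheddar, cottage cheese, lentils = 0). There the carbohydrate and vitamin C constraints are tight.
Optimal quantities: kidney beans = 2.181 servings, sweet potato = 0.357 servings.
Cost = 0.32·2.181 + 0.41·0.357 = 0.84429.

$0.844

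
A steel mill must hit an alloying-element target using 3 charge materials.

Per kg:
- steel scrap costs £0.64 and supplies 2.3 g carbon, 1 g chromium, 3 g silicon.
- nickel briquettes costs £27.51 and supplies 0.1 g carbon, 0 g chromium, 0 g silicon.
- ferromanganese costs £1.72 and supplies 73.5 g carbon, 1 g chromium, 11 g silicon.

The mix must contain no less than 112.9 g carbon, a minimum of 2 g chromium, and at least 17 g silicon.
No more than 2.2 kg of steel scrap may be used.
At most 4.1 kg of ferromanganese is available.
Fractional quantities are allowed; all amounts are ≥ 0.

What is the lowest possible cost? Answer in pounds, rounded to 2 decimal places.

£2.92

Let x1 = kg of steel scrap, x2 = kg of nickel briquettes, x3 = kg of ferromanganese.
Minimize 0.64x1 + 27.51x2 + 1.72x3 with:
  2.3x1 + 0.1x2 + 73.5x3 ≥ 112.9   (carbon)
  1x1 + 1x3 ≥ 2   (chromium)
  3x1 + 11x3 ≥ 17   (silicon)
  x1 ≤ 2.2
  x3 ≤ 4.1
  x1, x2, x3 ≥ 0.
The cheapest feasible vertex uses only steel scrap, ferromanganese; nickel briquettes is not used. The carbon and chromium requirements are met with equality.
Optimal quantities: steel scrap = 0.4789 kg, ferromanganese = 1.521 kg.
Objective = 0.64·0.4789 + 1.72·1.521 = 2.9226.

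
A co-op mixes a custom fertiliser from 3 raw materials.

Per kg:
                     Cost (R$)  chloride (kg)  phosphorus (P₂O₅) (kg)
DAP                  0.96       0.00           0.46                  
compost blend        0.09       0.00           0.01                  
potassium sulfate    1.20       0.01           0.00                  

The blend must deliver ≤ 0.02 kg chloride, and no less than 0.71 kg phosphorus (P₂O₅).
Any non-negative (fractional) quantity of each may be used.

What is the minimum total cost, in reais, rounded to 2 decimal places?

R$1.48

Set it up as a linear program. Let x1 = kg of DAP, x2 = kg of compost blend, x3 = kg of potassium sulfate.
Minimize 0.96x1 + 0.09x2 + 1.2x3 subject to:
  0.01x3 ≤ 0.02   (chloride)
  0.46x1 + 0.01x2 ≥ 0.71   (phosphorus (P₂O₅))
  x1, x2, x3 ≥ 0.
At the optimum only DAP is positive (compost blend, potassium sulfate = 0). Binding constraint: phosphorus (P₂O₅).
That vertex is x1 = 1.543.
Cost = 0.96·1.543 = 1.4813.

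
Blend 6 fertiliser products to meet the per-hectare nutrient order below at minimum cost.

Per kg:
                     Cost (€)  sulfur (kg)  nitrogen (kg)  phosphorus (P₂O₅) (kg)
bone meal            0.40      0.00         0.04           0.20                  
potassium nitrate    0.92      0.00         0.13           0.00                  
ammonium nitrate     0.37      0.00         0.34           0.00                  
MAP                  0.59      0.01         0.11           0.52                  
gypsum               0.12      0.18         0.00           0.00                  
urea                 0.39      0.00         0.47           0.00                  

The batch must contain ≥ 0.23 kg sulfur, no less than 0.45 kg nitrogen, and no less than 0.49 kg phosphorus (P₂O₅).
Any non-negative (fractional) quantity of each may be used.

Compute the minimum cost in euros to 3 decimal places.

Treat it as an LP. Let x1 = kg of bone meal, x2 = kg of potassium nitrate, x3 = kg of ammonium nitrate, x4 = kg of MAP, x5 = kg of gypsum, x6 = kg of urea.
Minimize 0.4x1 + 0.92x2 + 0.37x3 + 0.59x4 + 0.12x5 + 0.39x6 with:
  0.01x4 + 0.18x5 ≥ 0.23   (sulfur)
  0.04x1 + 0.13x2 + 0.34x3 + 0.11x4 + 0.47x6 ≥ 0.45   (nitrogen)
  0.2x1 + 0.52x4 ≥ 0.49   (phosphorus (P₂O₅))
  x1, x2, x3, x4, x5, x6 ≥ 0.
At the optimum only MAP, gypsum, urea are positive (bone meal, potassium nitrate, ammonium nitrate = 0). The sulfur, nitrogen, phosphorus (P₂O₅) requirements are met with equality.
That vertex is x4 = 0.9423, x5 = 1.225, x6 = 0.7369.
Total cost: 0.59·0.9423 + 0.12·1.225 + 0.39·0.7369 = 0.99035.

€0.990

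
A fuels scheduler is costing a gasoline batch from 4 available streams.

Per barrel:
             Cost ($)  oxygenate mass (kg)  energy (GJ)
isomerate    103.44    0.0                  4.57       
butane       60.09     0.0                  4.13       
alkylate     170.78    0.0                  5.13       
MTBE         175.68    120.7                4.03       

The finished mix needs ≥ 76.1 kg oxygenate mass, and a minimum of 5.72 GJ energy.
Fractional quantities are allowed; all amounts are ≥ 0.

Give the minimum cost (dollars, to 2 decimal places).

This is a linear program. Let x1 = barrels of isomerate, x2 = barrels of butane, x3 = barrels of alkylate, x4 = barrels of MTBE.
Minimize 103.44x1 + 60.09x2 + 170.78x3 + 175.68x4 s.t.:
  120.7x4 ≥ 76.1   (oxygenate mass)
  4.57x1 + 4.13x2 + 5.13x3 + 4.03x4 ≥ 5.72   (energy)
  x1, x2, x3, x4 ≥ 0.
The cheapest feasible vertex uses only butane, MTBE; isomerate, alkylate are not used. The oxygenate mass and energy requirements are met with equality.
Solving gives x2 = 0.7698, x4 = 0.6305.
Objective = 60.09·0.7698 + 175.68·0.6305 = 157.0235.

$157.02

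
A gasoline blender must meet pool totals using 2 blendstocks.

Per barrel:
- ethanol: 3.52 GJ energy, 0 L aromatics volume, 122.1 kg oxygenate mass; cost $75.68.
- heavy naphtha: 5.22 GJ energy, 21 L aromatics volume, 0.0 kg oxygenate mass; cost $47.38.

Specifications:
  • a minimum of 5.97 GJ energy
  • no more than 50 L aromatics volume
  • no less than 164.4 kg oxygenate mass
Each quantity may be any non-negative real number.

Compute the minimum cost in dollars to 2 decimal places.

$113.07

Set it up as a linear program. Let x1 = barrels of ethanol, x2 = barrels of heavy naphtha.
Minimize 75.68x1 + 47.38x2 subject to:
  3.52x1 + 5.22x2 ≥ 5.97   (energy)
  21x2 ≤ 50   (aromatics volume)
  122.1x1 ≥ 164.4   (oxygenate mass)
  x1, x2 ≥ 0.
Both inputs are positive at the optimum. There the energy and oxygenate mass constraints are tight.
Solving gives x1 = 1.34644, x2 = 0.235736.
Cost = 75.68·1.34644 + 47.38·0.235736 = 113.0678.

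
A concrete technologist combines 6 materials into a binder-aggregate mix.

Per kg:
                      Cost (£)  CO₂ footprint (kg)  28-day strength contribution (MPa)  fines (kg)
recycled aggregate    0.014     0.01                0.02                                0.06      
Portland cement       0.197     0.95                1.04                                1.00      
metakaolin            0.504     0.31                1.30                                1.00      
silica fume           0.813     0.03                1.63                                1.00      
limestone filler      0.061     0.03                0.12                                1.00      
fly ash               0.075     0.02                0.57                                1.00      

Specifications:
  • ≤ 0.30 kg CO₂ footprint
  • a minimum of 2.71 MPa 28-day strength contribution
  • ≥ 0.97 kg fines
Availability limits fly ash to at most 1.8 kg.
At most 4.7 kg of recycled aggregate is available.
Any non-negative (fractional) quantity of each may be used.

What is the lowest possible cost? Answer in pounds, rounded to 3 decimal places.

Let x1 = kg of recycled aggregate, x2 = kg of Portland cement, x3 = kg of metakaolin, x4 = kg of silica fume, x5 = kg of limestone filler, x6 = kg of fly ash.
Minimize 0.014x1 + 0.197x2 + 0.504x3 + 0.813x4 + 0.061x5 + 0.075x6 s.t.:
  0.01x1 + 0.95x2 + 0.31x3 + 0.03x4 + 0.03x5 + 0.02x6 ≤ 0.3   (CO₂ footprint)
  0.02x1 + 1.04x2 + 1.3x3 + 1.63x4 + 0.12x5 + 0.57x6 ≥ 2.71   (28-day strength contribution)
  0.06x1 + 1x2 + 1x3 + 1x4 + 1x5 + 1x6 ≥ 0.97   (fines)
  x6 ≤ 1.8
  x1 ≤ 4.7
  x1, x2, x3, x4, x5, x6 ≥ 0.
The minimum-cost mix takes nothing from recycled aggregate, Portland cement, limestone filler — only metakaolin, silica fume, fly ash. There the CO₂ footprint, 28-day strength contribution, the fly ash cap constraints are tight.
That vertex is x3 = 0.8145, x4 = 0.3835, x6 = 1.8.
Total cost: 0.504·0.8145 + 0.813·0.3835 + 0.075·1.8 = 0.85729.

£0.857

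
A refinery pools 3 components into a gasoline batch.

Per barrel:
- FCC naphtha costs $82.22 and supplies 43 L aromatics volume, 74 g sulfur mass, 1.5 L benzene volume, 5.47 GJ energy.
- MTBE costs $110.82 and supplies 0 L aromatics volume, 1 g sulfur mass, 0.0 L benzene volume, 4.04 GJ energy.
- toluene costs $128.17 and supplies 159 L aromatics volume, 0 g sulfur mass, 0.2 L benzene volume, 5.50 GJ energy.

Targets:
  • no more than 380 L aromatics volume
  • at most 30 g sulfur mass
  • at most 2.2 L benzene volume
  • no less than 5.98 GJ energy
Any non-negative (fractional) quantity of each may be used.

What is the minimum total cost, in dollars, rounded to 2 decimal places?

Let x1 = barrels of FCC naphtha, x2 = barrels of MTBE, x3 = barrels of toluene.
min 82.22x1 + 110.82x2 + 128.17x3 s.t.:
  43x1 + 159x3 ≤ 380   (aromatics volume)
  74x1 + 1x2 ≤ 30   (sulfur mass)
  1.5x1 + 0.2x3 ≤ 2.2   (benzene volume)
  5.47x1 + 4.04x2 + 5.5x3 ≥ 5.98   (energy)
  x1, x2, x3 ≥ 0.
The optimal basis is {FCC naphtha, toluene}; MTBE drops out. Binding constraints: sulfur mass and energy.
Solving gives x1 = 0.4054, x3 = 0.6841.
Hence cost = 82.22·0.4054 + 128.17·0.6841 = $121.0131.

$121.01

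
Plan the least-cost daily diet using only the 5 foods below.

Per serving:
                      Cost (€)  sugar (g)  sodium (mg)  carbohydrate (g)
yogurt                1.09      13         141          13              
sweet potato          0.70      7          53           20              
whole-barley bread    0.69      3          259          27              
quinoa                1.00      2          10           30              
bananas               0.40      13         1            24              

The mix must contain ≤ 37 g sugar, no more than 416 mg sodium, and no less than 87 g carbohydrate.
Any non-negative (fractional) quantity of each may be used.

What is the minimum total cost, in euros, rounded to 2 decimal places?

€1.66

Let x1 = servings of yogurt, x2 = servings of sweet potato, x3 = servings of whole-barley bread, x4 = servings of quinoa, x5 = servings of bananas.
min 1.09x1 + 0.7x2 + 0.69x3 + 1x4 + 0.4x5 with:
  13x1 + 7x2 + 3x3 + 2x4 + 13x5 ≤ 37   (sugar)
  141x1 + 53x2 + 259x3 + 10x4 + 1x5 ≤ 416   (sodium)
  13x1 + 20x2 + 27x3 + 30x4 + 24x5 ≥ 87   (carbohydrate)
  x1, x2, x3, x4, x5 ≥ 0.
At the optimum only whole-barley bread, bananas are positive (yogurt, sweet potato, quinoa = 0). There the sugar and carbohydrate constraints are tight.
Optimal quantities: whole-barley bread = 0.871 servings, bananas = 2.645 servings.
Total cost: 0.69·0.871 + 0.4·2.645 = 1.6590.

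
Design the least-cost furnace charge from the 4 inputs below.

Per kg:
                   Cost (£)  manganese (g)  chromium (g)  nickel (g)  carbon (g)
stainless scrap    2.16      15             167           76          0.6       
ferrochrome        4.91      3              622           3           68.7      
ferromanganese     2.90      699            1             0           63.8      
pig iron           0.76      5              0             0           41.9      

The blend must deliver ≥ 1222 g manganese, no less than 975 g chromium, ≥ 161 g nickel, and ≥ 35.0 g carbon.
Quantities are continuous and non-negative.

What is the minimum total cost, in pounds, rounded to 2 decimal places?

£14.36

Treat it as an LP. Let x1 = kg of stainless scrap, x2 = kg of ferrochrome, x3 = kg of ferromanganese, x4 = kg of pig iron.
Minimize 2.16x1 + 4.91x2 + 2.9x3 + 0.76x4 subject to:
  15x1 + 3x2 + 699x3 + 5x4 ≥ 1222   (manganese)
  167x1 + 622x2 + 1x3 ≥ 975   (chromium)
  76x1 + 3x2 ≥ 161   (nickel)
  0.6x1 + 68.7x2 + 63.8x3 + 41.9x4 ≥ 35   (carbon)
  x1, x2, x3, x4 ≥ 0.
The cheapest feasible vertex uses only stainless scrap, ferrochrome, ferromanganese; pig iron is not used. Binding constraints: manganese, chromium, nickel.
Optimal quantities: stainless scrap = 2.079 kg, ferrochrome = 1.007 kg, ferromanganese = 1.699 kg.
Hence cost = 2.16·2.079 + 4.91·1.007 + 2.9·1.699 = £14.3621.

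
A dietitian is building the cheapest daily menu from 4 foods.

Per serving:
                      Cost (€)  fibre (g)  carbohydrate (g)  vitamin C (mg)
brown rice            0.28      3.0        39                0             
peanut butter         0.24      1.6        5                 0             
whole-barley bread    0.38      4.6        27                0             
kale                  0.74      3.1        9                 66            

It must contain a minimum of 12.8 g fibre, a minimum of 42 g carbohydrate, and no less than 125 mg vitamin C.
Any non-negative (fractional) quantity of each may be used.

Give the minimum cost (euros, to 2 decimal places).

This is a linear program. Let x1 = servings of brown rice, x2 = servings of peanut butter, x3 = servings of whole-barley bread, x4 = servings of kale.
Minimize 0.28x1 + 0.24x2 + 0.38x3 + 0.74x4 s.t.:
  3x1 + 1.6x2 + 4.6x3 + 3.1x4 ≥ 12.8   (fibre)
  39x1 + 5x2 + 27x3 + 9x4 ≥ 42   (carbohydrate)
  66x4 ≥ 125   (vitamin C)
  x1, x2, x3, x4 ≥ 0.
The minimum-cost mix takes nothing from brown rice, peanut butter — only whole-barley bread, kale. The fibre and vitamin C requirements are met with equality.
That vertex is x3 = 1.506, x4 = 1.894.
Objective = 0.38·1.506 + 0.74·1.894 = 1.9738.

€1.97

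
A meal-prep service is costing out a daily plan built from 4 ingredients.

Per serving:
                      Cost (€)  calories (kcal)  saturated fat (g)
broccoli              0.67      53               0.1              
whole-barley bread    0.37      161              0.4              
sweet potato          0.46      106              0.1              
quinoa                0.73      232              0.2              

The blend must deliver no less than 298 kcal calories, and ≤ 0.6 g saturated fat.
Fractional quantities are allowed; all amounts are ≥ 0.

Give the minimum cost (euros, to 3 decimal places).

€0.758

Treat it as an LP. Let x1 = servings of broccoli, x2 = servings of whole-barley bread, x3 = servings of sweet potato, x4 = servings of quinoa.
Minimize 0.67x1 + 0.37x2 + 0.46x3 + 0.73x4 subject to:
  53x1 + 161x2 + 106x3 + 232x4 ≥ 298   (calories)
  0.1x1 + 0.4x2 + 0.1x3 + 0.2x4 ≤ 0.6   (saturated fat)
  x1, x2, x3, x4 ≥ 0.
The minimum-cost mix takes nothing from broccoli, sweet potato — only whole-barley bread, quinoa. The calories and saturated fat requirements are met with equality.
Solving gives x2 = 1.314, x4 = 0.3729.
Total cost: 0.37·1.314 + 0.73·0.3729 = 0.75840.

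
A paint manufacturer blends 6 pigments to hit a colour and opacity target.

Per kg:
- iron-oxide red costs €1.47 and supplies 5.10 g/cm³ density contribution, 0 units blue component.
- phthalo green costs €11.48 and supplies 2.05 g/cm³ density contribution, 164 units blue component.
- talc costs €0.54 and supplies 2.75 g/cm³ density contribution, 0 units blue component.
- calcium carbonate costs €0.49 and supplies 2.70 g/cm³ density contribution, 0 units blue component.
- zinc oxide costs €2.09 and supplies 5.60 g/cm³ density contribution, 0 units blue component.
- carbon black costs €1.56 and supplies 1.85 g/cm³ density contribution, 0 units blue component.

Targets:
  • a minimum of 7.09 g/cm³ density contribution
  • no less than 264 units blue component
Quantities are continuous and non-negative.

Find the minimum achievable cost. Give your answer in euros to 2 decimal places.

Set it up as a linear program. Let x1 = kg of iron-oxide red, x2 = kg of phthalo green, x3 = kg of talc, x4 = kg of calcium carbonate, x5 = kg of zinc oxide, x6 = kg of carbon black.
min 1.47x1 + 11.48x2 + 0.54x3 + 0.49x4 + 2.09x5 + 1.56x6 s.t.:
  5.1x1 + 2.05x2 + 2.75x3 + 2.7x4 + 5.6x5 + 1.85x6 ≥ 7.09   (density contribution)
  164x2 ≥ 264   (blue component)
  x1, x2, x3, x4, x5, x6 ≥ 0.
The optimal basis is {phthalo green, calcium carbonate}; iron-oxide red, talc, zinc oxide, carbon black drop out. Binding constraints: density contribution and blue component.
That vertex is x2 = 1.61, x4 = 1.404.
Objective = 11.48·1.61 + 0.49·1.404 = 19.1708.

€19.17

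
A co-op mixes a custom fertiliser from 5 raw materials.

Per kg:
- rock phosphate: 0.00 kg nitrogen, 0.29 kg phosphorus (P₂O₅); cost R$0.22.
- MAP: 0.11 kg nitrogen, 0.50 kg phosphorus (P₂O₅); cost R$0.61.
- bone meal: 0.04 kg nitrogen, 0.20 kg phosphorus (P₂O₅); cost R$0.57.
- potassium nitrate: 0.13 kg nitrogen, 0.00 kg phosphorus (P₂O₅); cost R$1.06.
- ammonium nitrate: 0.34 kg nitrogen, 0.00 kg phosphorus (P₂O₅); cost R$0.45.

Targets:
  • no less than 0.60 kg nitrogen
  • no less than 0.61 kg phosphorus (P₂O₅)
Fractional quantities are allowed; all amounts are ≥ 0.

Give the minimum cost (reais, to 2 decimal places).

R$1.26

Let x1 = kg of rock phosphate, x2 = kg of MAP, x3 = kg of bone meal, x4 = kg of potassium nitrate, x5 = kg of ammonium nitrate.
Minimize 0.22x1 + 0.61x2 + 0.57x3 + 1.06x4 + 0.45x5 subject to:
  0.11x2 + 0.04x3 + 0.13x4 + 0.34x5 ≥ 0.6   (nitrogen)
  0.29x1 + 0.5x2 + 0.2x3 ≥ 0.61   (phosphorus (P₂O₅))
  x1, x2, x3, x4, x5 ≥ 0.
The optimal basis is {rock phosphate, ammonium nitrate}; MAP, bone meal, potassium nitrate drop out. There the nitrogen and phosphorus (P₂O₅) constraints are tight.
Solving gives x1 = 2.103, x5 = 1.765.
Hence cost = 0.22·2.103 + 0.45·1.765 = R$1.2569.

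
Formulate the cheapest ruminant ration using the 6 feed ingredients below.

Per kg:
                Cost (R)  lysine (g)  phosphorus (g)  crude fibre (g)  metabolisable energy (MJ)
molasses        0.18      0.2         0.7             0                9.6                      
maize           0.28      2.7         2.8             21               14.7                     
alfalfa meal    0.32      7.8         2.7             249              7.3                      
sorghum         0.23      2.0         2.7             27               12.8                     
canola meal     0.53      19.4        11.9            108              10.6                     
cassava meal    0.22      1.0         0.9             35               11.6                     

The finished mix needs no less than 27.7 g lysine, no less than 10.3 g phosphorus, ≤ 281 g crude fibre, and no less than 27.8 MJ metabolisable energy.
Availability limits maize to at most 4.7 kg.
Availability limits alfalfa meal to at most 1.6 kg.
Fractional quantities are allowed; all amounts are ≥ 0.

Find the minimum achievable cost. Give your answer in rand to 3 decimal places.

Treat it as an LP. Let x1 = kg of molasses, x2 = kg of maize, x3 = kg of alfalfa meal, x4 = kg of sorghum, x5 = kg of canola meal, x6 = kg of cassava meal.
Minimise 0.18x1 + 0.28x2 + 0.32x3 + 0.23x4 + 0.53x5 + 0.22x6 with:
  0.2x1 + 2.7x2 + 7.8x3 + 2x4 + 19.4x5 + 1x6 ≥ 27.7   (lysine)
  0.7x1 + 2.8x2 + 2.7x3 + 2.7x4 + 11.9x5 + 0.9x6 ≥ 10.3   (phosphorus)
  21x2 + 249x3 + 27x4 + 108x5 + 35x6 ≤ 281   (crude fibre)
  9.6x1 + 14.7x2 + 7.3x3 + 12.8x4 + 10.6x5 + 11.6x6 ≥ 27.8   (metabolisable energy)
  x2 ≤ 4.7
  x3 ≤ 1.6
  x1, x2, x3, x4, x5, x6 ≥ 0.
The optimal basis is {sorghum, canola meal}; molasses, maize, alfalfa meal, cassava meal drop out. Binding constraints: lysine and metabolisable energy.
Optimal quantities: sorghum = 1.082 kg, canola meal = 1.316 kg.
Hence cost = 0.23·1.082 + 0.53·1.316 = R0.94634.

R0.946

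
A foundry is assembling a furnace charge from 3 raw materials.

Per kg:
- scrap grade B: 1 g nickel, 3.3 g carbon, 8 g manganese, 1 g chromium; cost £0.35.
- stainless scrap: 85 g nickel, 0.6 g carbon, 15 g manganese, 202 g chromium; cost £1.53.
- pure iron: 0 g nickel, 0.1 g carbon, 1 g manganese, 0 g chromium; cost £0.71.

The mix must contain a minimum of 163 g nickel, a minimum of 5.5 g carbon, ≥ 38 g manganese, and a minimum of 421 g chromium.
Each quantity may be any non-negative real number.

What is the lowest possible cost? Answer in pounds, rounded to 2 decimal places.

£3.63

Let x1 = kg of scrap grade B, x2 = kg of stainless scrap, x3 = kg of pure iron.
Minimise 0.35x1 + 1.53x2 + 0.71x3 with:
  1x1 + 85x2 ≥ 163   (nickel)
  3.3x1 + 0.6x2 + 0.1x3 ≥ 5.5   (carbon)
  8x1 + 15x2 + 1x3 ≥ 38   (manganese)
  1x1 + 202x2 ≥ 421   (chromium)
  x1, x2, x3 ≥ 0.
The optimal basis is {scrap grade B, stainless scrap}; pure iron drops out. Binding constraints: carbon and chromium.
So scrap grade B = 1.289 kg, stainless scrap = 2.078 kg.
Hence cost = 0.35·1.289 + 1.53·2.078 = £3.6305.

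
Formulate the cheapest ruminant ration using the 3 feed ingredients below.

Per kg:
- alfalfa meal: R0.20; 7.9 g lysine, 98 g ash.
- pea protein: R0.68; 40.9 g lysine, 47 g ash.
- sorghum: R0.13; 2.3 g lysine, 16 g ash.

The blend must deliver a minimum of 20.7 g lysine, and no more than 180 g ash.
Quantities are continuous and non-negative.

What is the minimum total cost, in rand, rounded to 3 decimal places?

Set it up as a linear program. Let x1 = kg of alfalfa meal, x2 = kg of pea protein, x3 = kg of sorghum.
Minimise 0.2x1 + 0.68x2 + 0.13x3 s.t.:
  7.9x1 + 40.9x2 + 2.3x3 ≥ 20.7   (lysine)
  98x1 + 47x2 + 16x3 ≤ 180   (ash)
  x1, x2, x3 ≥ 0.
At the optimum only pea protein is positive (alfalfa meal, sorghum = 0). There the lysine constraint is tight.
Solving gives x2 = 0.5061.
Total cost: 0.68·0.5061 = 0.34415.

R0.344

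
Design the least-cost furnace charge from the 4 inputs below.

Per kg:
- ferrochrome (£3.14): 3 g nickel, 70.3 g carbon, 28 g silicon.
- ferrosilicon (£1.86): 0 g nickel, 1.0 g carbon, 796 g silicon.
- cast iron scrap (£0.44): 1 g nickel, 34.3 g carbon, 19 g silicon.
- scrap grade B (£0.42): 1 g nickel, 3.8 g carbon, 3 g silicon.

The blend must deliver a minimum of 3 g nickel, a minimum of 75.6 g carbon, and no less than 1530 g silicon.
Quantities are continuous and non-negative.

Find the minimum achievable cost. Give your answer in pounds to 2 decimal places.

Let x1 = kg of ferrochrome, x2 = kg of ferrosilicon, x3 = kg of cast iron scrap, x4 = kg of scrap grade B.
Minimize 3.14x1 + 1.86x2 + 0.44x3 + 0.42x4 s.t.:
  3x1 + 1x3 + 1x4 ≥ 3   (nickel)
  70.3x1 + 1x2 + 34.3x3 + 3.8x4 ≥ 75.6   (carbon)
  28x1 + 796x2 + 19x3 + 3x4 ≥ 1530   (silicon)
  x1, x2, x3, x4 ≥ 0.
The cheapest feasible vertex uses only ferrosilicon, cast iron scrap; ferrochrome, scrap grade B are not used. There the nickel and silicon constraints are tight.
Optimal quantities: ferrosilicon = 1.851 kg, cast iron scrap = 3 kg.
Hence cost = 1.86·1.851 + 0.44·3 = £4.7629.

£4.76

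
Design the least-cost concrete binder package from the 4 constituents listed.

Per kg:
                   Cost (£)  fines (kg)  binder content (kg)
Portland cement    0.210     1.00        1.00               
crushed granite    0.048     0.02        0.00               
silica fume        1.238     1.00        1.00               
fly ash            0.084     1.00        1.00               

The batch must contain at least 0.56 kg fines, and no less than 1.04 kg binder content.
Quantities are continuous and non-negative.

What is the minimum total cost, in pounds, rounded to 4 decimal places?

Set it up as a linear program. Let x1 = kg of Portland cement, x2 = kg of crushed granite, x3 = kg of silica fume, x4 = kg of fly ash.
min 0.21x1 + 0.048x2 + 1.238x3 + 0.084x4 with:
  1x1 + 0.02x2 + 1x3 + 1x4 ≥ 0.56   (fines)
  1x1 + 1x3 + 1x4 ≥ 1.04   (binder content)
  x1, x2, x3, x4 ≥ 0.
At the optimum only fly ash is positive (Portland cement, crushed granite, silica fume = 0). There the binder content constraint is tight.
So fly ash = 1.04 kg.
Objective = 0.084·1.04 = 0.087360.

£0.0874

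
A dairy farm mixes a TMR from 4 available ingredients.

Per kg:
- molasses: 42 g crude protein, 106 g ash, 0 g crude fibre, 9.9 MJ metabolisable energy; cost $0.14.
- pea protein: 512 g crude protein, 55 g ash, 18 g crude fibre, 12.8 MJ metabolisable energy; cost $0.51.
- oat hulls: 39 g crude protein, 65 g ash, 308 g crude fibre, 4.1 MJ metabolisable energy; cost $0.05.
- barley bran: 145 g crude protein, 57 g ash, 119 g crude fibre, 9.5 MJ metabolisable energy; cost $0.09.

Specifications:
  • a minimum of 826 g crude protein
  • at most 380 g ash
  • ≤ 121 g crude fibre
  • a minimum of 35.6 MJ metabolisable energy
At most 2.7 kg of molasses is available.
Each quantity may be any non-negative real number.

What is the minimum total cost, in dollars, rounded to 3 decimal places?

Let x1 = kg of molasses, x2 = kg of pea protein, x3 = kg of oat hulls, x4 = kg of barley bran.
min 0.14x1 + 0.51x2 + 0.05x3 + 0.09x4 with:
  42x1 + 512x2 + 39x3 + 145x4 ≥ 826   (crude protein)
  106x1 + 55x2 + 65x3 + 57x4 ≤ 380   (ash)
  18x2 + 308x3 + 119x4 ≤ 121   (crude fibre)
  9.9x1 + 12.8x2 + 4.1x3 + 9.5x4 ≥ 35.6   (metabolisable energy)
  x1 ≤ 2.7
  x1, x2, x3, x4 ≥ 0.
The cheapest feasible vertex uses only molasses, pea protein, barley bran; oat hulls is not used. Binding constraints: crude protein, crude fibre, metabolisable energy.
Optimal quantities: molasses = 1.143 kg, pea protein = 1.287 kg, barley bran = 0.8222 kg.
Objective = 0.14·1.143 + 0.51·1.287 + 0.09·0.8222 = 0.89039.

$0.890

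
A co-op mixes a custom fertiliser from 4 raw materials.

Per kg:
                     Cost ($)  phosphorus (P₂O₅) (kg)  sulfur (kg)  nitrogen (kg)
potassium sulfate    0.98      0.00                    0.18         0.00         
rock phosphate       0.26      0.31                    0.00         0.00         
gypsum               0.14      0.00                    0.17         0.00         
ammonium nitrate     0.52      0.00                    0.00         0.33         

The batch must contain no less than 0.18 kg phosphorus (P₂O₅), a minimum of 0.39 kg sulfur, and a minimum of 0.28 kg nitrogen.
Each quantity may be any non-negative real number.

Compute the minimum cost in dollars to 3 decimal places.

$0.913

Let x1 = kg of potassium sulfate, x2 = kg of rock phosphate, x3 = kg of gypsum, x4 = kg of ammonium nitrate.
Minimise 0.98x1 + 0.26x2 + 0.14x3 + 0.52x4 s.t.:
  0.31x2 ≥ 0.18   (phosphorus (P₂O₅))
  0.18x1 + 0.17x3 ≥ 0.39   (sulfur)
  0.33x4 ≥ 0.28   (nitrogen)
  x1, x2, x3, x4 ≥ 0.
At the optimum only rock phosphate, gypsum, ammonium nitrate are positive (potassium sulfate = 0). There the phosphorus (P₂O₅), sulfur, nitrogen constraints are tight.
Optimal quantities: rock phosphate = 0.5806 kg, gypsum = 2.294 kg, ammonium nitrate = 0.8485 kg.
Total cost: 0.26·0.5806 + 0.14·2.294 + 0.52·0.8485 = 0.91334.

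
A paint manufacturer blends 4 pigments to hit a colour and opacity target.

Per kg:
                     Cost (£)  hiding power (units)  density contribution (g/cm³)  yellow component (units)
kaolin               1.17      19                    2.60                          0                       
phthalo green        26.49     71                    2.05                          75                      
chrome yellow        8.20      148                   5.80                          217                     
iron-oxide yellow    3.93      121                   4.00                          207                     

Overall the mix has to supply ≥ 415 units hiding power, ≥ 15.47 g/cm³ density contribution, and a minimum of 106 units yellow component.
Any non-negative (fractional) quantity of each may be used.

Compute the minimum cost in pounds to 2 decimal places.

Let x1 = kg of kaolin, x2 = kg of phthalo green, x3 = kg of chrome yellow, x4 = kg of iron-oxide yellow.
Minimise 1.17x1 + 26.49x2 + 8.2x3 + 3.93x4 subject to:
  19x1 + 71x2 + 148x3 + 121x4 ≥ 415   (hiding power)
  2.6x1 + 2.05x2 + 5.8x3 + 4x4 ≥ 15.47   (density contribution)
  75x2 + 217x3 + 207x4 ≥ 106   (yellow component)
  x1, x2, x3, x4 ≥ 0.
The optimal basis is {kaolin, iron-oxide yellow}; phthalo green, chrome yellow drop out. Binding constraints: hiding power and density contribution.
So kaolin = 0.888 kg, iron-oxide yellow = 3.29 kg.
Objective = 1.17·0.888 + 3.93·3.29 = 13.9687.

£13.97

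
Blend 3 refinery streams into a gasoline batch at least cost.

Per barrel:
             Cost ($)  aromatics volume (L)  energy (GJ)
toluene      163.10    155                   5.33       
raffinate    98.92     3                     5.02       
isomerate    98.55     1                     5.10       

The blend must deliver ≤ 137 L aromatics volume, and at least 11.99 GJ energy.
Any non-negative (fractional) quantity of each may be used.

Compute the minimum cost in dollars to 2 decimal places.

$231.69

This is a linear program. Let x1 = barrels of toluene, x2 = barrels of raffinate, x3 = barrels of isomerate.
Minimize 163.1x1 + 98.92x2 + 98.55x3 subject to:
  155x1 + 3x2 + 1x3 ≤ 137   (aromatics volume)
  5.33x1 + 5.02x2 + 5.1x3 ≥ 11.99   (energy)
  x1, x2, x3 ≥ 0.
At the optimum only isomerate is positive (toluene, raffinate = 0). There the energy constraint is tight.
That vertex is x3 = 2.351.
Total cost: 98.55·2.351 = 231.6911.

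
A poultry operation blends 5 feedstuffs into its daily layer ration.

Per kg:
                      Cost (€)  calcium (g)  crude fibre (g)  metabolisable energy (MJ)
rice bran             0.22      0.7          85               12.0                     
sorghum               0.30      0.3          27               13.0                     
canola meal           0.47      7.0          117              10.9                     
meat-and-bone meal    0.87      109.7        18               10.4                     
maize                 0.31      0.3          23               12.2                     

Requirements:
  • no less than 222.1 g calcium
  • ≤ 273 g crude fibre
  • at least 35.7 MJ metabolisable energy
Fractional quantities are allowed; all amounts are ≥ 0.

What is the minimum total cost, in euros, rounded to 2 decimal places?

Let x1 = kg of rice bran, x2 = kg of sorghum, x3 = kg of canola meal, x4 = kg of meat-and-bone meal, x5 = kg of maize.
Minimize 0.22x1 + 0.3x2 + 0.47x3 + 0.87x4 + 0.31x5 s.t.:
  0.7x1 + 0.3x2 + 7x3 + 109.7x4 + 0.3x5 ≥ 222.1   (calcium)
  85x1 + 27x2 + 117x3 + 18x4 + 23x5 ≤ 273   (crude fibre)
  12x1 + 13x2 + 10.9x3 + 10.4x4 + 12.2x5 ≥ 35.7   (metabolisable energy)
  x1, x2, x3, x4, x5 ≥ 0.
At the optimum only rice bran, meat-and-bone meal are positive (sorghum, canola meal, maize = 0). There the calcium and metabolisable energy constraints are tight.
So rice bran = 1.227 kg, meat-and-bone meal = 2.017 kg.
Hence cost = 0.22·1.227 + 0.87·2.017 = €2.0247.

€2.02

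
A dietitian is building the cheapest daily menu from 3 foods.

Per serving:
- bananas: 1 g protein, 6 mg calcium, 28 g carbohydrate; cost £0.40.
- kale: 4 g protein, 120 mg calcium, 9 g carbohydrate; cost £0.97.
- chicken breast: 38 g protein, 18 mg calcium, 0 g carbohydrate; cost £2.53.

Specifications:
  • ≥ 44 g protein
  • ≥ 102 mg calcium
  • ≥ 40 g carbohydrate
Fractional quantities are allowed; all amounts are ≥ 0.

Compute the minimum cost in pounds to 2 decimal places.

£3.78

Let x1 = servings of bananas, x2 = servings of kale, x3 = servings of chicken breast.
Minimize 0.4x1 + 0.97x2 + 2.53x3 with:
  1x1 + 4x2 + 38x3 ≥ 44   (protein)
  6x1 + 120x2 + 18x3 ≥ 102   (calcium)
  28x1 + 9x2 ≥ 40   (carbohydrate)
  x1, x2, x3 ≥ 0.
The optimal mix uses every input. There the protein, calcium, carbohydrate constraints are tight.
That vertex is x1 = 1.226, x2 = 0.6298, x3 = 1.059.
Hence cost = 0.4·1.226 + 0.97·0.6298 + 2.53·1.059 = £3.7806.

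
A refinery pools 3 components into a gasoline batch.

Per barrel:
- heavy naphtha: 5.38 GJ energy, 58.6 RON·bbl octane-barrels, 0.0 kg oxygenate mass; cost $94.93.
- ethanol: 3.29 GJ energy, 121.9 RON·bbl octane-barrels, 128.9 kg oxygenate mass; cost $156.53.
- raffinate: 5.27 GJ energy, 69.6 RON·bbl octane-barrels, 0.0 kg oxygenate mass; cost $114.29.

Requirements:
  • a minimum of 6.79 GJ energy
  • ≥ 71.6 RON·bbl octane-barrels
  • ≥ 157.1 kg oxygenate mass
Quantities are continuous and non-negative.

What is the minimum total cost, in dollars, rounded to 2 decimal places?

$239.83

Set it up as a linear program. Let x1 = barrels of heavy naphtha, x2 = barrels of ethanol, x3 = barrels of raffinate.
Minimise 94.93x1 + 156.53x2 + 114.29x3 s.t.:
  5.38x1 + 3.29x2 + 5.27x3 ≥ 6.79   (energy)
  58.6x1 + 121.9x2 + 69.6x3 ≥ 71.6   (octane-barrels)
  128.9x2 ≥ 157.1   (oxygenate mass)
  x1, x2, x3 ≥ 0.
The cheapest feasible vertex uses only heavy naphtha, ethanol; raffinate is not used. The energy and oxygenate mass requirements are met with equality.
Optimal quantities: heavy naphtha = 0.516772 barrels, ethanol = 1.21877 barrels.
Objective = 94.93·0.516772 + 156.53·1.21877 = 239.8312.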